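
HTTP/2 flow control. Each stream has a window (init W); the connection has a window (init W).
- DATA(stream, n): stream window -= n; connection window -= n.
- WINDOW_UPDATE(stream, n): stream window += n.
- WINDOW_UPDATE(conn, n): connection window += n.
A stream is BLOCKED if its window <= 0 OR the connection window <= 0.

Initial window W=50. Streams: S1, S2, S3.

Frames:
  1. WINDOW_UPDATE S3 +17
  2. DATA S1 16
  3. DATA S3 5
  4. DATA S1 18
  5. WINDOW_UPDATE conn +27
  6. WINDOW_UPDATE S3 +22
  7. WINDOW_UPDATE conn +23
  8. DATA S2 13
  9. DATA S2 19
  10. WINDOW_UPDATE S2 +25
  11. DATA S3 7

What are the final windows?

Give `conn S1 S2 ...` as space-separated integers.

Op 1: conn=50 S1=50 S2=50 S3=67 blocked=[]
Op 2: conn=34 S1=34 S2=50 S3=67 blocked=[]
Op 3: conn=29 S1=34 S2=50 S3=62 blocked=[]
Op 4: conn=11 S1=16 S2=50 S3=62 blocked=[]
Op 5: conn=38 S1=16 S2=50 S3=62 blocked=[]
Op 6: conn=38 S1=16 S2=50 S3=84 blocked=[]
Op 7: conn=61 S1=16 S2=50 S3=84 blocked=[]
Op 8: conn=48 S1=16 S2=37 S3=84 blocked=[]
Op 9: conn=29 S1=16 S2=18 S3=84 blocked=[]
Op 10: conn=29 S1=16 S2=43 S3=84 blocked=[]
Op 11: conn=22 S1=16 S2=43 S3=77 blocked=[]

Answer: 22 16 43 77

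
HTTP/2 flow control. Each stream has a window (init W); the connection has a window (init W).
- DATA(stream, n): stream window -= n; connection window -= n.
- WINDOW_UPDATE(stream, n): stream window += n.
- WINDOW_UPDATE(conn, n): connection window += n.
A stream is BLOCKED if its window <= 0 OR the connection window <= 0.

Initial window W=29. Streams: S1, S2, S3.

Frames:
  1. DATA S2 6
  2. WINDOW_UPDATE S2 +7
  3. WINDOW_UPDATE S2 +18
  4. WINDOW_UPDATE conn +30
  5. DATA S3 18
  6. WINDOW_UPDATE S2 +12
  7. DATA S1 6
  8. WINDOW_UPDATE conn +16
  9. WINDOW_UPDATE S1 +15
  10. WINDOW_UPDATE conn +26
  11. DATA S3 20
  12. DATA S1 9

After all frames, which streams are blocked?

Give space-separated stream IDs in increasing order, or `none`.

Answer: S3

Derivation:
Op 1: conn=23 S1=29 S2=23 S3=29 blocked=[]
Op 2: conn=23 S1=29 S2=30 S3=29 blocked=[]
Op 3: conn=23 S1=29 S2=48 S3=29 blocked=[]
Op 4: conn=53 S1=29 S2=48 S3=29 blocked=[]
Op 5: conn=35 S1=29 S2=48 S3=11 blocked=[]
Op 6: conn=35 S1=29 S2=60 S3=11 blocked=[]
Op 7: conn=29 S1=23 S2=60 S3=11 blocked=[]
Op 8: conn=45 S1=23 S2=60 S3=11 blocked=[]
Op 9: conn=45 S1=38 S2=60 S3=11 blocked=[]
Op 10: conn=71 S1=38 S2=60 S3=11 blocked=[]
Op 11: conn=51 S1=38 S2=60 S3=-9 blocked=[3]
Op 12: conn=42 S1=29 S2=60 S3=-9 blocked=[3]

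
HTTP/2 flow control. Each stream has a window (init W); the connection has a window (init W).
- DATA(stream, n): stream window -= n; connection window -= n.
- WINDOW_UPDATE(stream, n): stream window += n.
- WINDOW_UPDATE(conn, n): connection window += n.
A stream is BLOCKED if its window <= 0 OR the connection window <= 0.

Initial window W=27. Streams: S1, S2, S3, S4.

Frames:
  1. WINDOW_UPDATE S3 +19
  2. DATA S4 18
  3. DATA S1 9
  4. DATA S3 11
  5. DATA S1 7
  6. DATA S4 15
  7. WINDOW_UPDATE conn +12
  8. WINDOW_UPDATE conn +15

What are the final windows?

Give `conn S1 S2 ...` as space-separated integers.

Answer: -6 11 27 35 -6

Derivation:
Op 1: conn=27 S1=27 S2=27 S3=46 S4=27 blocked=[]
Op 2: conn=9 S1=27 S2=27 S3=46 S4=9 blocked=[]
Op 3: conn=0 S1=18 S2=27 S3=46 S4=9 blocked=[1, 2, 3, 4]
Op 4: conn=-11 S1=18 S2=27 S3=35 S4=9 blocked=[1, 2, 3, 4]
Op 5: conn=-18 S1=11 S2=27 S3=35 S4=9 blocked=[1, 2, 3, 4]
Op 6: conn=-33 S1=11 S2=27 S3=35 S4=-6 blocked=[1, 2, 3, 4]
Op 7: conn=-21 S1=11 S2=27 S3=35 S4=-6 blocked=[1, 2, 3, 4]
Op 8: conn=-6 S1=11 S2=27 S3=35 S4=-6 blocked=[1, 2, 3, 4]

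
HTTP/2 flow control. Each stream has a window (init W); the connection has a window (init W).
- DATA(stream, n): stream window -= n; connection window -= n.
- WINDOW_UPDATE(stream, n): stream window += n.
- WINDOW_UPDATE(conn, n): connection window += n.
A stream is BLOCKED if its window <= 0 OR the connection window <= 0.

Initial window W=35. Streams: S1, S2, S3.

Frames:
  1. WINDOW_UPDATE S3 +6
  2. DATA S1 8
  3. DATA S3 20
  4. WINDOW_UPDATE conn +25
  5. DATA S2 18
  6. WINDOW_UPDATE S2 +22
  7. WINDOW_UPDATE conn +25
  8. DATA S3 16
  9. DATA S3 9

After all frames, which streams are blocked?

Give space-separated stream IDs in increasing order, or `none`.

Answer: S3

Derivation:
Op 1: conn=35 S1=35 S2=35 S3=41 blocked=[]
Op 2: conn=27 S1=27 S2=35 S3=41 blocked=[]
Op 3: conn=7 S1=27 S2=35 S3=21 blocked=[]
Op 4: conn=32 S1=27 S2=35 S3=21 blocked=[]
Op 5: conn=14 S1=27 S2=17 S3=21 blocked=[]
Op 6: conn=14 S1=27 S2=39 S3=21 blocked=[]
Op 7: conn=39 S1=27 S2=39 S3=21 blocked=[]
Op 8: conn=23 S1=27 S2=39 S3=5 blocked=[]
Op 9: conn=14 S1=27 S2=39 S3=-4 blocked=[3]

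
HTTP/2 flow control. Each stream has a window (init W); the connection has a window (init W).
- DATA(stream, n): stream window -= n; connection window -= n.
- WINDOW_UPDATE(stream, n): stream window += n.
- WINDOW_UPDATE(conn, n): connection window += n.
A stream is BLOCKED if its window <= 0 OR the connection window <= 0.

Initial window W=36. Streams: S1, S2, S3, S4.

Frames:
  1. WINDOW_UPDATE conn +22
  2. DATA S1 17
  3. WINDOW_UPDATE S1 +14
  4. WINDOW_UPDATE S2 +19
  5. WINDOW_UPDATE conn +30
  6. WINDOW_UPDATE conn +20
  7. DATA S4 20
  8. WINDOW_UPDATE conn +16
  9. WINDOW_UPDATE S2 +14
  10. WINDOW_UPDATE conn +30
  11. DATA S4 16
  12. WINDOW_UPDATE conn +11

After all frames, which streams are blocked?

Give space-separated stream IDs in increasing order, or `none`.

Answer: S4

Derivation:
Op 1: conn=58 S1=36 S2=36 S3=36 S4=36 blocked=[]
Op 2: conn=41 S1=19 S2=36 S3=36 S4=36 blocked=[]
Op 3: conn=41 S1=33 S2=36 S3=36 S4=36 blocked=[]
Op 4: conn=41 S1=33 S2=55 S3=36 S4=36 blocked=[]
Op 5: conn=71 S1=33 S2=55 S3=36 S4=36 blocked=[]
Op 6: conn=91 S1=33 S2=55 S3=36 S4=36 blocked=[]
Op 7: conn=71 S1=33 S2=55 S3=36 S4=16 blocked=[]
Op 8: conn=87 S1=33 S2=55 S3=36 S4=16 blocked=[]
Op 9: conn=87 S1=33 S2=69 S3=36 S4=16 blocked=[]
Op 10: conn=117 S1=33 S2=69 S3=36 S4=16 blocked=[]
Op 11: conn=101 S1=33 S2=69 S3=36 S4=0 blocked=[4]
Op 12: conn=112 S1=33 S2=69 S3=36 S4=0 blocked=[4]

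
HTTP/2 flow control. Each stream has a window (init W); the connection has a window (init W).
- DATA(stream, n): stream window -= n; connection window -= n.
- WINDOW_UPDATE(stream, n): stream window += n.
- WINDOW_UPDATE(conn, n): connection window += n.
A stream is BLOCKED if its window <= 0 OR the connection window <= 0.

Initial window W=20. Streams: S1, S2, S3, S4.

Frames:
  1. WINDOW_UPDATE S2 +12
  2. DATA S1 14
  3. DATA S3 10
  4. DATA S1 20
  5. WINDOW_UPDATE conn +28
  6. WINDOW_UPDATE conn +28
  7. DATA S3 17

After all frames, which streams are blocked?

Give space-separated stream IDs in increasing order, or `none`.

Answer: S1 S3

Derivation:
Op 1: conn=20 S1=20 S2=32 S3=20 S4=20 blocked=[]
Op 2: conn=6 S1=6 S2=32 S3=20 S4=20 blocked=[]
Op 3: conn=-4 S1=6 S2=32 S3=10 S4=20 blocked=[1, 2, 3, 4]
Op 4: conn=-24 S1=-14 S2=32 S3=10 S4=20 blocked=[1, 2, 3, 4]
Op 5: conn=4 S1=-14 S2=32 S3=10 S4=20 blocked=[1]
Op 6: conn=32 S1=-14 S2=32 S3=10 S4=20 blocked=[1]
Op 7: conn=15 S1=-14 S2=32 S3=-7 S4=20 blocked=[1, 3]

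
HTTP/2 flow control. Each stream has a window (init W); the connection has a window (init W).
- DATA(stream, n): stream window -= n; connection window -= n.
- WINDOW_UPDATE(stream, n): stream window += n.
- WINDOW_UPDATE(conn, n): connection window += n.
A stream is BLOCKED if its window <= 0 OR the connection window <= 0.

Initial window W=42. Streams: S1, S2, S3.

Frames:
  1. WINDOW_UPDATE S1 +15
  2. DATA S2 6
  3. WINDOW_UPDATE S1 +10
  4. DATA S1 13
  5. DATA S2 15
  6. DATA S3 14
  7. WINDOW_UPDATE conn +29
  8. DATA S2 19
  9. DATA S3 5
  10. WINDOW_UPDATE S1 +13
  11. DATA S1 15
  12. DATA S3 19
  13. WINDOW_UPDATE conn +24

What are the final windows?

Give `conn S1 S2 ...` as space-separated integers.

Answer: -11 52 2 4

Derivation:
Op 1: conn=42 S1=57 S2=42 S3=42 blocked=[]
Op 2: conn=36 S1=57 S2=36 S3=42 blocked=[]
Op 3: conn=36 S1=67 S2=36 S3=42 blocked=[]
Op 4: conn=23 S1=54 S2=36 S3=42 blocked=[]
Op 5: conn=8 S1=54 S2=21 S3=42 blocked=[]
Op 6: conn=-6 S1=54 S2=21 S3=28 blocked=[1, 2, 3]
Op 7: conn=23 S1=54 S2=21 S3=28 blocked=[]
Op 8: conn=4 S1=54 S2=2 S3=28 blocked=[]
Op 9: conn=-1 S1=54 S2=2 S3=23 blocked=[1, 2, 3]
Op 10: conn=-1 S1=67 S2=2 S3=23 blocked=[1, 2, 3]
Op 11: conn=-16 S1=52 S2=2 S3=23 blocked=[1, 2, 3]
Op 12: conn=-35 S1=52 S2=2 S3=4 blocked=[1, 2, 3]
Op 13: conn=-11 S1=52 S2=2 S3=4 blocked=[1, 2, 3]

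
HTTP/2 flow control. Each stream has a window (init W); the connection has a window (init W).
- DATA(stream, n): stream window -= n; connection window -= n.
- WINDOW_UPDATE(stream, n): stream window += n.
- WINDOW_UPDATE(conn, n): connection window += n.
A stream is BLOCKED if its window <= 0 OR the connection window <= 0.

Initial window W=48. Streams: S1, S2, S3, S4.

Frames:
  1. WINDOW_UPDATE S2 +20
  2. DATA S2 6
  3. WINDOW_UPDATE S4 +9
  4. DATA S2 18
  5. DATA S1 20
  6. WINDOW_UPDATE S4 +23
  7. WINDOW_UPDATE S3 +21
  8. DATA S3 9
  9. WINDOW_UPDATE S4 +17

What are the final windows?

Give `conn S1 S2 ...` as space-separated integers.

Answer: -5 28 44 60 97

Derivation:
Op 1: conn=48 S1=48 S2=68 S3=48 S4=48 blocked=[]
Op 2: conn=42 S1=48 S2=62 S3=48 S4=48 blocked=[]
Op 3: conn=42 S1=48 S2=62 S3=48 S4=57 blocked=[]
Op 4: conn=24 S1=48 S2=44 S3=48 S4=57 blocked=[]
Op 5: conn=4 S1=28 S2=44 S3=48 S4=57 blocked=[]
Op 6: conn=4 S1=28 S2=44 S3=48 S4=80 blocked=[]
Op 7: conn=4 S1=28 S2=44 S3=69 S4=80 blocked=[]
Op 8: conn=-5 S1=28 S2=44 S3=60 S4=80 blocked=[1, 2, 3, 4]
Op 9: conn=-5 S1=28 S2=44 S3=60 S4=97 blocked=[1, 2, 3, 4]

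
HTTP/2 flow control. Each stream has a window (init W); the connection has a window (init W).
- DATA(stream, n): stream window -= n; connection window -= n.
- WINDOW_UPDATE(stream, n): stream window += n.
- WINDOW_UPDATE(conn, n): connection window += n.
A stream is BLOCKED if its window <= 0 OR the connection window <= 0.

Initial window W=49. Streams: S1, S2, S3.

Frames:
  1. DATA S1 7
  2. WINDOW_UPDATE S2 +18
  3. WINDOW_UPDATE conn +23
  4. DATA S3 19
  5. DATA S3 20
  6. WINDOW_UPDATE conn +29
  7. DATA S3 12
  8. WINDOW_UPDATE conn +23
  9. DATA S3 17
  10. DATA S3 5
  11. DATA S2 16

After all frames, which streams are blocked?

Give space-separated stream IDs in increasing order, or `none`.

Op 1: conn=42 S1=42 S2=49 S3=49 blocked=[]
Op 2: conn=42 S1=42 S2=67 S3=49 blocked=[]
Op 3: conn=65 S1=42 S2=67 S3=49 blocked=[]
Op 4: conn=46 S1=42 S2=67 S3=30 blocked=[]
Op 5: conn=26 S1=42 S2=67 S3=10 blocked=[]
Op 6: conn=55 S1=42 S2=67 S3=10 blocked=[]
Op 7: conn=43 S1=42 S2=67 S3=-2 blocked=[3]
Op 8: conn=66 S1=42 S2=67 S3=-2 blocked=[3]
Op 9: conn=49 S1=42 S2=67 S3=-19 blocked=[3]
Op 10: conn=44 S1=42 S2=67 S3=-24 blocked=[3]
Op 11: conn=28 S1=42 S2=51 S3=-24 blocked=[3]

Answer: S3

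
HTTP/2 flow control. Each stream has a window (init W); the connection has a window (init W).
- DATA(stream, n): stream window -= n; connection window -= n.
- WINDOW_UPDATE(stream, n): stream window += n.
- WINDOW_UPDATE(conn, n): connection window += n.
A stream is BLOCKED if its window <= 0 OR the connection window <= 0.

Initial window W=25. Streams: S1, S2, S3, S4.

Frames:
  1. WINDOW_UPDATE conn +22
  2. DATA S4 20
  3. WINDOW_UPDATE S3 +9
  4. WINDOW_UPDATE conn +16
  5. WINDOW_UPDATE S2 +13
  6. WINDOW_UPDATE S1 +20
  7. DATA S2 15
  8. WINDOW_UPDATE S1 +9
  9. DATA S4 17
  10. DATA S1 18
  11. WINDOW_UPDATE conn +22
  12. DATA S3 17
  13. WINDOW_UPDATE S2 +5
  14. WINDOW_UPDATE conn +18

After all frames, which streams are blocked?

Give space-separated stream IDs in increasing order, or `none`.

Answer: S4

Derivation:
Op 1: conn=47 S1=25 S2=25 S3=25 S4=25 blocked=[]
Op 2: conn=27 S1=25 S2=25 S3=25 S4=5 blocked=[]
Op 3: conn=27 S1=25 S2=25 S3=34 S4=5 blocked=[]
Op 4: conn=43 S1=25 S2=25 S3=34 S4=5 blocked=[]
Op 5: conn=43 S1=25 S2=38 S3=34 S4=5 blocked=[]
Op 6: conn=43 S1=45 S2=38 S3=34 S4=5 blocked=[]
Op 7: conn=28 S1=45 S2=23 S3=34 S4=5 blocked=[]
Op 8: conn=28 S1=54 S2=23 S3=34 S4=5 blocked=[]
Op 9: conn=11 S1=54 S2=23 S3=34 S4=-12 blocked=[4]
Op 10: conn=-7 S1=36 S2=23 S3=34 S4=-12 blocked=[1, 2, 3, 4]
Op 11: conn=15 S1=36 S2=23 S3=34 S4=-12 blocked=[4]
Op 12: conn=-2 S1=36 S2=23 S3=17 S4=-12 blocked=[1, 2, 3, 4]
Op 13: conn=-2 S1=36 S2=28 S3=17 S4=-12 blocked=[1, 2, 3, 4]
Op 14: conn=16 S1=36 S2=28 S3=17 S4=-12 blocked=[4]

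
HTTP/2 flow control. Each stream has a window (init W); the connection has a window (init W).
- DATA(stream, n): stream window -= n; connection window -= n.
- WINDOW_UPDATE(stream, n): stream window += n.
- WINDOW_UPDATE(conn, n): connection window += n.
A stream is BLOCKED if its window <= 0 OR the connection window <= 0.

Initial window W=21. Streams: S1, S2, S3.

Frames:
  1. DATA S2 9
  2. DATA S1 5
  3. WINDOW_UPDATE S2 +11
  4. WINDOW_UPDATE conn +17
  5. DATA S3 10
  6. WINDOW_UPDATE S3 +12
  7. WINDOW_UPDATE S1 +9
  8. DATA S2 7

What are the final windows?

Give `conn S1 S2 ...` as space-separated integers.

Op 1: conn=12 S1=21 S2=12 S3=21 blocked=[]
Op 2: conn=7 S1=16 S2=12 S3=21 blocked=[]
Op 3: conn=7 S1=16 S2=23 S3=21 blocked=[]
Op 4: conn=24 S1=16 S2=23 S3=21 blocked=[]
Op 5: conn=14 S1=16 S2=23 S3=11 blocked=[]
Op 6: conn=14 S1=16 S2=23 S3=23 blocked=[]
Op 7: conn=14 S1=25 S2=23 S3=23 blocked=[]
Op 8: conn=7 S1=25 S2=16 S3=23 blocked=[]

Answer: 7 25 16 23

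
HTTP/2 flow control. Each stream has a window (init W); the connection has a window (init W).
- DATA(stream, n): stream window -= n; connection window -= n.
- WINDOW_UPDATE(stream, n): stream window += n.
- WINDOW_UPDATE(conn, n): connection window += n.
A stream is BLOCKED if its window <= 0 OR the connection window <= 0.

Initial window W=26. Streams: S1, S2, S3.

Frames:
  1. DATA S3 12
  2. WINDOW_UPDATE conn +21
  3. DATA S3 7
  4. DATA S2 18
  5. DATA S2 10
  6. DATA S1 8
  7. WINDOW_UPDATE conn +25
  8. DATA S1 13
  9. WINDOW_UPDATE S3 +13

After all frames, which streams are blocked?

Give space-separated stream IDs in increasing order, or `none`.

Answer: S2

Derivation:
Op 1: conn=14 S1=26 S2=26 S3=14 blocked=[]
Op 2: conn=35 S1=26 S2=26 S3=14 blocked=[]
Op 3: conn=28 S1=26 S2=26 S3=7 blocked=[]
Op 4: conn=10 S1=26 S2=8 S3=7 blocked=[]
Op 5: conn=0 S1=26 S2=-2 S3=7 blocked=[1, 2, 3]
Op 6: conn=-8 S1=18 S2=-2 S3=7 blocked=[1, 2, 3]
Op 7: conn=17 S1=18 S2=-2 S3=7 blocked=[2]
Op 8: conn=4 S1=5 S2=-2 S3=7 blocked=[2]
Op 9: conn=4 S1=5 S2=-2 S3=20 blocked=[2]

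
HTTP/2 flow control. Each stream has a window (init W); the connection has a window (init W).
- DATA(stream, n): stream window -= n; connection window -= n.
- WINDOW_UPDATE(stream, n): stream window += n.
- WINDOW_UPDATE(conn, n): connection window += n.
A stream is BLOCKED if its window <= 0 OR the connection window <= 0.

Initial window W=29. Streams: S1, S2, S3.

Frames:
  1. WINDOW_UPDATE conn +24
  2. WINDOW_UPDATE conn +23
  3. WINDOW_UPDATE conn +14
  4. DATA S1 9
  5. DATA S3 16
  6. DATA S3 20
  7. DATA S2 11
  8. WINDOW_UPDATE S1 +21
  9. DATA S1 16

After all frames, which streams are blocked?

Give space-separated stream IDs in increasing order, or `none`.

Op 1: conn=53 S1=29 S2=29 S3=29 blocked=[]
Op 2: conn=76 S1=29 S2=29 S3=29 blocked=[]
Op 3: conn=90 S1=29 S2=29 S3=29 blocked=[]
Op 4: conn=81 S1=20 S2=29 S3=29 blocked=[]
Op 5: conn=65 S1=20 S2=29 S3=13 blocked=[]
Op 6: conn=45 S1=20 S2=29 S3=-7 blocked=[3]
Op 7: conn=34 S1=20 S2=18 S3=-7 blocked=[3]
Op 8: conn=34 S1=41 S2=18 S3=-7 blocked=[3]
Op 9: conn=18 S1=25 S2=18 S3=-7 blocked=[3]

Answer: S3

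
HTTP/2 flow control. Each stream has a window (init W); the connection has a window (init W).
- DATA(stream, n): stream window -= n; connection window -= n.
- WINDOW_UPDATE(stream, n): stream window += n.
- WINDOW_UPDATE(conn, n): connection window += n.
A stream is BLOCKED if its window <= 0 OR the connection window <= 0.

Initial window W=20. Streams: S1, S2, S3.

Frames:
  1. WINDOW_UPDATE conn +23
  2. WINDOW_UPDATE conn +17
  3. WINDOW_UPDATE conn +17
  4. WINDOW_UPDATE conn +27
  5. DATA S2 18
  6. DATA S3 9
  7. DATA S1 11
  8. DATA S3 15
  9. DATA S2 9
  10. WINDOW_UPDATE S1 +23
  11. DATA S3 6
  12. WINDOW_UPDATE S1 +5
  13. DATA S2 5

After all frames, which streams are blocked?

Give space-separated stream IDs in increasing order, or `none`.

Op 1: conn=43 S1=20 S2=20 S3=20 blocked=[]
Op 2: conn=60 S1=20 S2=20 S3=20 blocked=[]
Op 3: conn=77 S1=20 S2=20 S3=20 blocked=[]
Op 4: conn=104 S1=20 S2=20 S3=20 blocked=[]
Op 5: conn=86 S1=20 S2=2 S3=20 blocked=[]
Op 6: conn=77 S1=20 S2=2 S3=11 blocked=[]
Op 7: conn=66 S1=9 S2=2 S3=11 blocked=[]
Op 8: conn=51 S1=9 S2=2 S3=-4 blocked=[3]
Op 9: conn=42 S1=9 S2=-7 S3=-4 blocked=[2, 3]
Op 10: conn=42 S1=32 S2=-7 S3=-4 blocked=[2, 3]
Op 11: conn=36 S1=32 S2=-7 S3=-10 blocked=[2, 3]
Op 12: conn=36 S1=37 S2=-7 S3=-10 blocked=[2, 3]
Op 13: conn=31 S1=37 S2=-12 S3=-10 blocked=[2, 3]

Answer: S2 S3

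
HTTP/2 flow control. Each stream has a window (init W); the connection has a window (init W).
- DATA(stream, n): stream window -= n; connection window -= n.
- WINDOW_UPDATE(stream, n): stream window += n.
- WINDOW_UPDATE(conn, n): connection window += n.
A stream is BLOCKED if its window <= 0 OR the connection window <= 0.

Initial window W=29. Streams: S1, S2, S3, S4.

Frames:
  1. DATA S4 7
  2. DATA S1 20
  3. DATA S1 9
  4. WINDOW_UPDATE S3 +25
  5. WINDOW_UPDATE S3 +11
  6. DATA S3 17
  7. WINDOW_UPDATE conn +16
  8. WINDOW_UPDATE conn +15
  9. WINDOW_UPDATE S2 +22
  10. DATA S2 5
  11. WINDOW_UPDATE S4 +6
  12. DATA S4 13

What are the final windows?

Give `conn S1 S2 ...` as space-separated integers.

Op 1: conn=22 S1=29 S2=29 S3=29 S4=22 blocked=[]
Op 2: conn=2 S1=9 S2=29 S3=29 S4=22 blocked=[]
Op 3: conn=-7 S1=0 S2=29 S3=29 S4=22 blocked=[1, 2, 3, 4]
Op 4: conn=-7 S1=0 S2=29 S3=54 S4=22 blocked=[1, 2, 3, 4]
Op 5: conn=-7 S1=0 S2=29 S3=65 S4=22 blocked=[1, 2, 3, 4]
Op 6: conn=-24 S1=0 S2=29 S3=48 S4=22 blocked=[1, 2, 3, 4]
Op 7: conn=-8 S1=0 S2=29 S3=48 S4=22 blocked=[1, 2, 3, 4]
Op 8: conn=7 S1=0 S2=29 S3=48 S4=22 blocked=[1]
Op 9: conn=7 S1=0 S2=51 S3=48 S4=22 blocked=[1]
Op 10: conn=2 S1=0 S2=46 S3=48 S4=22 blocked=[1]
Op 11: conn=2 S1=0 S2=46 S3=48 S4=28 blocked=[1]
Op 12: conn=-11 S1=0 S2=46 S3=48 S4=15 blocked=[1, 2, 3, 4]

Answer: -11 0 46 48 15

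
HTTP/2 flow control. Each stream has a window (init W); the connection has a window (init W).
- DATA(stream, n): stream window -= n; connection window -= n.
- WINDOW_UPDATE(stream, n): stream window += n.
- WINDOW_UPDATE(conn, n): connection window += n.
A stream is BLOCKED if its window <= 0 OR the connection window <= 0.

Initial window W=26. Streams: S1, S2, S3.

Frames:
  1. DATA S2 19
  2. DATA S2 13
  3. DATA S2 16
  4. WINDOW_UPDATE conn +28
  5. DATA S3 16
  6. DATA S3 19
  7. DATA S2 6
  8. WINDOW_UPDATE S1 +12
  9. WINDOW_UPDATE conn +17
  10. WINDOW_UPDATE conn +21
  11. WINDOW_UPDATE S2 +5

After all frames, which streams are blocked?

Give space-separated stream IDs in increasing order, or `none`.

Op 1: conn=7 S1=26 S2=7 S3=26 blocked=[]
Op 2: conn=-6 S1=26 S2=-6 S3=26 blocked=[1, 2, 3]
Op 3: conn=-22 S1=26 S2=-22 S3=26 blocked=[1, 2, 3]
Op 4: conn=6 S1=26 S2=-22 S3=26 blocked=[2]
Op 5: conn=-10 S1=26 S2=-22 S3=10 blocked=[1, 2, 3]
Op 6: conn=-29 S1=26 S2=-22 S3=-9 blocked=[1, 2, 3]
Op 7: conn=-35 S1=26 S2=-28 S3=-9 blocked=[1, 2, 3]
Op 8: conn=-35 S1=38 S2=-28 S3=-9 blocked=[1, 2, 3]
Op 9: conn=-18 S1=38 S2=-28 S3=-9 blocked=[1, 2, 3]
Op 10: conn=3 S1=38 S2=-28 S3=-9 blocked=[2, 3]
Op 11: conn=3 S1=38 S2=-23 S3=-9 blocked=[2, 3]

Answer: S2 S3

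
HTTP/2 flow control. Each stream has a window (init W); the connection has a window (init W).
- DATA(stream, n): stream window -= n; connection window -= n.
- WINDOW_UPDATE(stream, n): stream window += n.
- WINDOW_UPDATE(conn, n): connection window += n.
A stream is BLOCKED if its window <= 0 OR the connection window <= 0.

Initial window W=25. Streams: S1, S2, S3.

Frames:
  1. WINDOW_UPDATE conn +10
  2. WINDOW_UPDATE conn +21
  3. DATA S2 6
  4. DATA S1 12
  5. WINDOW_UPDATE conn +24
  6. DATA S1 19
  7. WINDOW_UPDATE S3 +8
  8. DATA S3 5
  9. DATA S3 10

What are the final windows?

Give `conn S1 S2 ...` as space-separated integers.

Answer: 28 -6 19 18

Derivation:
Op 1: conn=35 S1=25 S2=25 S3=25 blocked=[]
Op 2: conn=56 S1=25 S2=25 S3=25 blocked=[]
Op 3: conn=50 S1=25 S2=19 S3=25 blocked=[]
Op 4: conn=38 S1=13 S2=19 S3=25 blocked=[]
Op 5: conn=62 S1=13 S2=19 S3=25 blocked=[]
Op 6: conn=43 S1=-6 S2=19 S3=25 blocked=[1]
Op 7: conn=43 S1=-6 S2=19 S3=33 blocked=[1]
Op 8: conn=38 S1=-6 S2=19 S3=28 blocked=[1]
Op 9: conn=28 S1=-6 S2=19 S3=18 blocked=[1]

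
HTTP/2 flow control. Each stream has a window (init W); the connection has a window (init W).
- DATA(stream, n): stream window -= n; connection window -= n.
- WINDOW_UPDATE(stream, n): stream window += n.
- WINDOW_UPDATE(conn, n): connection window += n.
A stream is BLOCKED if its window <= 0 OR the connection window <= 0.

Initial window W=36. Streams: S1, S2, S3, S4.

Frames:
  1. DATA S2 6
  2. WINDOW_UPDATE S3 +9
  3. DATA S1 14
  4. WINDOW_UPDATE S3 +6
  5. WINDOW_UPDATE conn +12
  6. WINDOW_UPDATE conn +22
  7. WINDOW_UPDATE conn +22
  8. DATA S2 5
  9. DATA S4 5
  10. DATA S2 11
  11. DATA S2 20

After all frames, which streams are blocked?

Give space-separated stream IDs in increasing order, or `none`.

Answer: S2

Derivation:
Op 1: conn=30 S1=36 S2=30 S3=36 S4=36 blocked=[]
Op 2: conn=30 S1=36 S2=30 S3=45 S4=36 blocked=[]
Op 3: conn=16 S1=22 S2=30 S3=45 S4=36 blocked=[]
Op 4: conn=16 S1=22 S2=30 S3=51 S4=36 blocked=[]
Op 5: conn=28 S1=22 S2=30 S3=51 S4=36 blocked=[]
Op 6: conn=50 S1=22 S2=30 S3=51 S4=36 blocked=[]
Op 7: conn=72 S1=22 S2=30 S3=51 S4=36 blocked=[]
Op 8: conn=67 S1=22 S2=25 S3=51 S4=36 blocked=[]
Op 9: conn=62 S1=22 S2=25 S3=51 S4=31 blocked=[]
Op 10: conn=51 S1=22 S2=14 S3=51 S4=31 blocked=[]
Op 11: conn=31 S1=22 S2=-6 S3=51 S4=31 blocked=[2]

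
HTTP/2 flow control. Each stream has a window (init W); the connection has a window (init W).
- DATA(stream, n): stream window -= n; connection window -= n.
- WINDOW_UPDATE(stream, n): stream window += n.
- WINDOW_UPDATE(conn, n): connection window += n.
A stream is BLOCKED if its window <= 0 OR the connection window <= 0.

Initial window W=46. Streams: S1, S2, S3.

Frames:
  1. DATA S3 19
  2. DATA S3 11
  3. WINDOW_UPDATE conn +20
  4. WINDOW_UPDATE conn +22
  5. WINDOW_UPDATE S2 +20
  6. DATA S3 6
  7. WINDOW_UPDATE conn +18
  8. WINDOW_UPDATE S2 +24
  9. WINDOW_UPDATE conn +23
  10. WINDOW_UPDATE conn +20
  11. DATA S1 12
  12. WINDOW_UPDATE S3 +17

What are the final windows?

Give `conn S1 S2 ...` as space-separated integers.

Op 1: conn=27 S1=46 S2=46 S3=27 blocked=[]
Op 2: conn=16 S1=46 S2=46 S3=16 blocked=[]
Op 3: conn=36 S1=46 S2=46 S3=16 blocked=[]
Op 4: conn=58 S1=46 S2=46 S3=16 blocked=[]
Op 5: conn=58 S1=46 S2=66 S3=16 blocked=[]
Op 6: conn=52 S1=46 S2=66 S3=10 blocked=[]
Op 7: conn=70 S1=46 S2=66 S3=10 blocked=[]
Op 8: conn=70 S1=46 S2=90 S3=10 blocked=[]
Op 9: conn=93 S1=46 S2=90 S3=10 blocked=[]
Op 10: conn=113 S1=46 S2=90 S3=10 blocked=[]
Op 11: conn=101 S1=34 S2=90 S3=10 blocked=[]
Op 12: conn=101 S1=34 S2=90 S3=27 blocked=[]

Answer: 101 34 90 27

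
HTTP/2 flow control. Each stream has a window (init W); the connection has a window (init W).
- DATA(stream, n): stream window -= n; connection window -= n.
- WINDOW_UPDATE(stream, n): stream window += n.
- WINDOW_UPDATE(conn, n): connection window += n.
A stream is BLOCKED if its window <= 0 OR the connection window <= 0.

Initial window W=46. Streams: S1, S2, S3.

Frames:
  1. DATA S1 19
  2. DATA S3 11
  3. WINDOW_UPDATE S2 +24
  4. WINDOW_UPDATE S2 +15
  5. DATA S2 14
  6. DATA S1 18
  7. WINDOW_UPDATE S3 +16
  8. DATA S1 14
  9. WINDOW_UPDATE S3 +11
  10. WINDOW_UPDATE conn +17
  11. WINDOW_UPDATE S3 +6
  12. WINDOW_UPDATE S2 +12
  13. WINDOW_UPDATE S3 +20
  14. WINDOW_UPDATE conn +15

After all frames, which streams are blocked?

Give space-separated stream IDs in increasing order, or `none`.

Answer: S1

Derivation:
Op 1: conn=27 S1=27 S2=46 S3=46 blocked=[]
Op 2: conn=16 S1=27 S2=46 S3=35 blocked=[]
Op 3: conn=16 S1=27 S2=70 S3=35 blocked=[]
Op 4: conn=16 S1=27 S2=85 S3=35 blocked=[]
Op 5: conn=2 S1=27 S2=71 S3=35 blocked=[]
Op 6: conn=-16 S1=9 S2=71 S3=35 blocked=[1, 2, 3]
Op 7: conn=-16 S1=9 S2=71 S3=51 blocked=[1, 2, 3]
Op 8: conn=-30 S1=-5 S2=71 S3=51 blocked=[1, 2, 3]
Op 9: conn=-30 S1=-5 S2=71 S3=62 blocked=[1, 2, 3]
Op 10: conn=-13 S1=-5 S2=71 S3=62 blocked=[1, 2, 3]
Op 11: conn=-13 S1=-5 S2=71 S3=68 blocked=[1, 2, 3]
Op 12: conn=-13 S1=-5 S2=83 S3=68 blocked=[1, 2, 3]
Op 13: conn=-13 S1=-5 S2=83 S3=88 blocked=[1, 2, 3]
Op 14: conn=2 S1=-5 S2=83 S3=88 blocked=[1]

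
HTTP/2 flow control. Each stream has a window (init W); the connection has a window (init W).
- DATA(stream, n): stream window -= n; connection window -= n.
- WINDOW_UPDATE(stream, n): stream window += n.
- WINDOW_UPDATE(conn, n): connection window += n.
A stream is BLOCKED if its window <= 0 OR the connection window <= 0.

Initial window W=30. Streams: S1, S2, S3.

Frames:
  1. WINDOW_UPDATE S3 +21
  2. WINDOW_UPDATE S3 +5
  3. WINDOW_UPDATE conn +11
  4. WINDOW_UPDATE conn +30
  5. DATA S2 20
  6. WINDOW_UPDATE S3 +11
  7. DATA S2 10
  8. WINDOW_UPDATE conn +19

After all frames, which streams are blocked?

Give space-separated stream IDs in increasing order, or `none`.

Answer: S2

Derivation:
Op 1: conn=30 S1=30 S2=30 S3=51 blocked=[]
Op 2: conn=30 S1=30 S2=30 S3=56 blocked=[]
Op 3: conn=41 S1=30 S2=30 S3=56 blocked=[]
Op 4: conn=71 S1=30 S2=30 S3=56 blocked=[]
Op 5: conn=51 S1=30 S2=10 S3=56 blocked=[]
Op 6: conn=51 S1=30 S2=10 S3=67 blocked=[]
Op 7: conn=41 S1=30 S2=0 S3=67 blocked=[2]
Op 8: conn=60 S1=30 S2=0 S3=67 blocked=[2]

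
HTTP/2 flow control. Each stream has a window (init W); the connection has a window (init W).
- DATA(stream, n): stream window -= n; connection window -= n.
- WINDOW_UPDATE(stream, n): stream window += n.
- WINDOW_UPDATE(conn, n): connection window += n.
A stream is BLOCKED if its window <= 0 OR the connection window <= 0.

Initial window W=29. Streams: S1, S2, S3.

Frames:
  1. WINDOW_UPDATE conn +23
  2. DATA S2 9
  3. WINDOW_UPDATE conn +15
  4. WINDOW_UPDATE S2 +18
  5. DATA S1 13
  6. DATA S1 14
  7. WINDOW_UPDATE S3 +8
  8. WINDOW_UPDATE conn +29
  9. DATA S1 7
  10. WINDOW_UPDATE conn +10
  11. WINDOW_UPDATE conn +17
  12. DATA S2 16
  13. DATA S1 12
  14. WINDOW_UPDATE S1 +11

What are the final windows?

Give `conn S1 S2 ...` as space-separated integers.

Op 1: conn=52 S1=29 S2=29 S3=29 blocked=[]
Op 2: conn=43 S1=29 S2=20 S3=29 blocked=[]
Op 3: conn=58 S1=29 S2=20 S3=29 blocked=[]
Op 4: conn=58 S1=29 S2=38 S3=29 blocked=[]
Op 5: conn=45 S1=16 S2=38 S3=29 blocked=[]
Op 6: conn=31 S1=2 S2=38 S3=29 blocked=[]
Op 7: conn=31 S1=2 S2=38 S3=37 blocked=[]
Op 8: conn=60 S1=2 S2=38 S3=37 blocked=[]
Op 9: conn=53 S1=-5 S2=38 S3=37 blocked=[1]
Op 10: conn=63 S1=-5 S2=38 S3=37 blocked=[1]
Op 11: conn=80 S1=-5 S2=38 S3=37 blocked=[1]
Op 12: conn=64 S1=-5 S2=22 S3=37 blocked=[1]
Op 13: conn=52 S1=-17 S2=22 S3=37 blocked=[1]
Op 14: conn=52 S1=-6 S2=22 S3=37 blocked=[1]

Answer: 52 -6 22 37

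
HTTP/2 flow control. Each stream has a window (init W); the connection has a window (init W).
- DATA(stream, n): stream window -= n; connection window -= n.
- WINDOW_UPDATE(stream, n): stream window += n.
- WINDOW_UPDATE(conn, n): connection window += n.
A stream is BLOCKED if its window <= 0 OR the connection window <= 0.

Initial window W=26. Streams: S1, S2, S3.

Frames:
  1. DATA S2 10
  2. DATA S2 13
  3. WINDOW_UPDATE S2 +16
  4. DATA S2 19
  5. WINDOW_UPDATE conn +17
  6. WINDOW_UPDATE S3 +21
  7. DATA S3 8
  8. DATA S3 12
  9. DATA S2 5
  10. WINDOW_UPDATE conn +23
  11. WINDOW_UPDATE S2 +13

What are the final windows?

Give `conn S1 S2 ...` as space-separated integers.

Op 1: conn=16 S1=26 S2=16 S3=26 blocked=[]
Op 2: conn=3 S1=26 S2=3 S3=26 blocked=[]
Op 3: conn=3 S1=26 S2=19 S3=26 blocked=[]
Op 4: conn=-16 S1=26 S2=0 S3=26 blocked=[1, 2, 3]
Op 5: conn=1 S1=26 S2=0 S3=26 blocked=[2]
Op 6: conn=1 S1=26 S2=0 S3=47 blocked=[2]
Op 7: conn=-7 S1=26 S2=0 S3=39 blocked=[1, 2, 3]
Op 8: conn=-19 S1=26 S2=0 S3=27 blocked=[1, 2, 3]
Op 9: conn=-24 S1=26 S2=-5 S3=27 blocked=[1, 2, 3]
Op 10: conn=-1 S1=26 S2=-5 S3=27 blocked=[1, 2, 3]
Op 11: conn=-1 S1=26 S2=8 S3=27 blocked=[1, 2, 3]

Answer: -1 26 8 27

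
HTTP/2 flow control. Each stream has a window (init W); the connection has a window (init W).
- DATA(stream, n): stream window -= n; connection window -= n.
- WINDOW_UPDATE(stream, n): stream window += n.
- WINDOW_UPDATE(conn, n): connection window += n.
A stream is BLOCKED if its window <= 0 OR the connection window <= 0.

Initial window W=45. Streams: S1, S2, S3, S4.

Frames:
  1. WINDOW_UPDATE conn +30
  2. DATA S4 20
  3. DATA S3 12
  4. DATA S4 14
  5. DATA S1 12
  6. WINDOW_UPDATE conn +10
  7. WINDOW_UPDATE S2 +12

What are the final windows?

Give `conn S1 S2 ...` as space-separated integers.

Answer: 27 33 57 33 11

Derivation:
Op 1: conn=75 S1=45 S2=45 S3=45 S4=45 blocked=[]
Op 2: conn=55 S1=45 S2=45 S3=45 S4=25 blocked=[]
Op 3: conn=43 S1=45 S2=45 S3=33 S4=25 blocked=[]
Op 4: conn=29 S1=45 S2=45 S3=33 S4=11 blocked=[]
Op 5: conn=17 S1=33 S2=45 S3=33 S4=11 blocked=[]
Op 6: conn=27 S1=33 S2=45 S3=33 S4=11 blocked=[]
Op 7: conn=27 S1=33 S2=57 S3=33 S4=11 blocked=[]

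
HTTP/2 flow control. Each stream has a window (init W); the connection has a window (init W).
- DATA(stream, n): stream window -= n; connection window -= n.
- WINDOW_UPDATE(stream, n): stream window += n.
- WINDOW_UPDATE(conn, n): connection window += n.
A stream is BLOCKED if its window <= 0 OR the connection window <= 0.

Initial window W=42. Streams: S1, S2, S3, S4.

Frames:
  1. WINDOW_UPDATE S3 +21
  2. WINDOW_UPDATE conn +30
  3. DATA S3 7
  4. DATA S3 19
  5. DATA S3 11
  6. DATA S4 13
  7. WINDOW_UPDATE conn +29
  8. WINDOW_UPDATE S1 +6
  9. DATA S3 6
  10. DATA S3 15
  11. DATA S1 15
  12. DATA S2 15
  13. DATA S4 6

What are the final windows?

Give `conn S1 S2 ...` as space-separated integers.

Answer: -6 33 27 5 23

Derivation:
Op 1: conn=42 S1=42 S2=42 S3=63 S4=42 blocked=[]
Op 2: conn=72 S1=42 S2=42 S3=63 S4=42 blocked=[]
Op 3: conn=65 S1=42 S2=42 S3=56 S4=42 blocked=[]
Op 4: conn=46 S1=42 S2=42 S3=37 S4=42 blocked=[]
Op 5: conn=35 S1=42 S2=42 S3=26 S4=42 blocked=[]
Op 6: conn=22 S1=42 S2=42 S3=26 S4=29 blocked=[]
Op 7: conn=51 S1=42 S2=42 S3=26 S4=29 blocked=[]
Op 8: conn=51 S1=48 S2=42 S3=26 S4=29 blocked=[]
Op 9: conn=45 S1=48 S2=42 S3=20 S4=29 blocked=[]
Op 10: conn=30 S1=48 S2=42 S3=5 S4=29 blocked=[]
Op 11: conn=15 S1=33 S2=42 S3=5 S4=29 blocked=[]
Op 12: conn=0 S1=33 S2=27 S3=5 S4=29 blocked=[1, 2, 3, 4]
Op 13: conn=-6 S1=33 S2=27 S3=5 S4=23 blocked=[1, 2, 3, 4]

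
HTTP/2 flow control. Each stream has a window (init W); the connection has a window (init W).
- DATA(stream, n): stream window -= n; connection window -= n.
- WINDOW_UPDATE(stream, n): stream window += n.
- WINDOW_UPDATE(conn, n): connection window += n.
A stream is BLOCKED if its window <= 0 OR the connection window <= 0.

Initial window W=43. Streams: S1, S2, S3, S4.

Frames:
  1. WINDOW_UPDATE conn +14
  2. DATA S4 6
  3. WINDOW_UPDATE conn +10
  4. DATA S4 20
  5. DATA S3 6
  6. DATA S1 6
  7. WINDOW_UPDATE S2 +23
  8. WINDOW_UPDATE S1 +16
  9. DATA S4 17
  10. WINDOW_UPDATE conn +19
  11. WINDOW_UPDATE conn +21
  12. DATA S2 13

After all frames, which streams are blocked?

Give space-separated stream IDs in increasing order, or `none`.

Op 1: conn=57 S1=43 S2=43 S3=43 S4=43 blocked=[]
Op 2: conn=51 S1=43 S2=43 S3=43 S4=37 blocked=[]
Op 3: conn=61 S1=43 S2=43 S3=43 S4=37 blocked=[]
Op 4: conn=41 S1=43 S2=43 S3=43 S4=17 blocked=[]
Op 5: conn=35 S1=43 S2=43 S3=37 S4=17 blocked=[]
Op 6: conn=29 S1=37 S2=43 S3=37 S4=17 blocked=[]
Op 7: conn=29 S1=37 S2=66 S3=37 S4=17 blocked=[]
Op 8: conn=29 S1=53 S2=66 S3=37 S4=17 blocked=[]
Op 9: conn=12 S1=53 S2=66 S3=37 S4=0 blocked=[4]
Op 10: conn=31 S1=53 S2=66 S3=37 S4=0 blocked=[4]
Op 11: conn=52 S1=53 S2=66 S3=37 S4=0 blocked=[4]
Op 12: conn=39 S1=53 S2=53 S3=37 S4=0 blocked=[4]

Answer: S4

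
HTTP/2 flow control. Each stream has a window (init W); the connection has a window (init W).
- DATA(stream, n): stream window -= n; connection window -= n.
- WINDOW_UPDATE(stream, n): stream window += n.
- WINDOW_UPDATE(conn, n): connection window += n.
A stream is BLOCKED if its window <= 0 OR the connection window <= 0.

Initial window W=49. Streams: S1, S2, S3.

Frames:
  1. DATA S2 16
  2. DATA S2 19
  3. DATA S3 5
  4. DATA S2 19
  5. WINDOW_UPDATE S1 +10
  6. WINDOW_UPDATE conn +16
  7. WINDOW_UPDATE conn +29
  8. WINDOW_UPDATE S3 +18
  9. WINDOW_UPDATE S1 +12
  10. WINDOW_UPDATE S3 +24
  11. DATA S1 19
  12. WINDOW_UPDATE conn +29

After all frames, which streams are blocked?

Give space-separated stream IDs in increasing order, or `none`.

Op 1: conn=33 S1=49 S2=33 S3=49 blocked=[]
Op 2: conn=14 S1=49 S2=14 S3=49 blocked=[]
Op 3: conn=9 S1=49 S2=14 S3=44 blocked=[]
Op 4: conn=-10 S1=49 S2=-5 S3=44 blocked=[1, 2, 3]
Op 5: conn=-10 S1=59 S2=-5 S3=44 blocked=[1, 2, 3]
Op 6: conn=6 S1=59 S2=-5 S3=44 blocked=[2]
Op 7: conn=35 S1=59 S2=-5 S3=44 blocked=[2]
Op 8: conn=35 S1=59 S2=-5 S3=62 blocked=[2]
Op 9: conn=35 S1=71 S2=-5 S3=62 blocked=[2]
Op 10: conn=35 S1=71 S2=-5 S3=86 blocked=[2]
Op 11: conn=16 S1=52 S2=-5 S3=86 blocked=[2]
Op 12: conn=45 S1=52 S2=-5 S3=86 blocked=[2]

Answer: S2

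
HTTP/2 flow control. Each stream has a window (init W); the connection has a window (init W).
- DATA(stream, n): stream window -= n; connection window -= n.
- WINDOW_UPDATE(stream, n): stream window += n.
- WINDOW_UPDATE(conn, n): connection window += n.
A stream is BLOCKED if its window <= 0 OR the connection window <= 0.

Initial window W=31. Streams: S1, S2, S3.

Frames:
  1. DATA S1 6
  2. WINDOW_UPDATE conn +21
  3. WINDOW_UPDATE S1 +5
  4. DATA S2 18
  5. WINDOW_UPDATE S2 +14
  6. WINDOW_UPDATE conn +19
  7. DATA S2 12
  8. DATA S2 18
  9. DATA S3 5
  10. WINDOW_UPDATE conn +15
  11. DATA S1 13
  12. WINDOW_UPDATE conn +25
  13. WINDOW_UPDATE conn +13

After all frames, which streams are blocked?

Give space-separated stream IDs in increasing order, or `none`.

Op 1: conn=25 S1=25 S2=31 S3=31 blocked=[]
Op 2: conn=46 S1=25 S2=31 S3=31 blocked=[]
Op 3: conn=46 S1=30 S2=31 S3=31 blocked=[]
Op 4: conn=28 S1=30 S2=13 S3=31 blocked=[]
Op 5: conn=28 S1=30 S2=27 S3=31 blocked=[]
Op 6: conn=47 S1=30 S2=27 S3=31 blocked=[]
Op 7: conn=35 S1=30 S2=15 S3=31 blocked=[]
Op 8: conn=17 S1=30 S2=-3 S3=31 blocked=[2]
Op 9: conn=12 S1=30 S2=-3 S3=26 blocked=[2]
Op 10: conn=27 S1=30 S2=-3 S3=26 blocked=[2]
Op 11: conn=14 S1=17 S2=-3 S3=26 blocked=[2]
Op 12: conn=39 S1=17 S2=-3 S3=26 blocked=[2]
Op 13: conn=52 S1=17 S2=-3 S3=26 blocked=[2]

Answer: S2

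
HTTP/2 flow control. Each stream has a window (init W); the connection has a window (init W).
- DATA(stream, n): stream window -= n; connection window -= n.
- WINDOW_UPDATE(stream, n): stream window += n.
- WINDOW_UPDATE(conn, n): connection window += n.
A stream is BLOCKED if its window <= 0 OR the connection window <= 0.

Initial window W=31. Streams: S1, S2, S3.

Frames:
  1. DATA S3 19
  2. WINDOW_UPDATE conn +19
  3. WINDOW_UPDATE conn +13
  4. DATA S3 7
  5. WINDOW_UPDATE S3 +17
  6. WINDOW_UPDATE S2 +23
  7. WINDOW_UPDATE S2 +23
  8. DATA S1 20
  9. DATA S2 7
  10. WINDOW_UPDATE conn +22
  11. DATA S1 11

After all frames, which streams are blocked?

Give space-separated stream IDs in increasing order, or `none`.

Answer: S1

Derivation:
Op 1: conn=12 S1=31 S2=31 S3=12 blocked=[]
Op 2: conn=31 S1=31 S2=31 S3=12 blocked=[]
Op 3: conn=44 S1=31 S2=31 S3=12 blocked=[]
Op 4: conn=37 S1=31 S2=31 S3=5 blocked=[]
Op 5: conn=37 S1=31 S2=31 S3=22 blocked=[]
Op 6: conn=37 S1=31 S2=54 S3=22 blocked=[]
Op 7: conn=37 S1=31 S2=77 S3=22 blocked=[]
Op 8: conn=17 S1=11 S2=77 S3=22 blocked=[]
Op 9: conn=10 S1=11 S2=70 S3=22 blocked=[]
Op 10: conn=32 S1=11 S2=70 S3=22 blocked=[]
Op 11: conn=21 S1=0 S2=70 S3=22 blocked=[1]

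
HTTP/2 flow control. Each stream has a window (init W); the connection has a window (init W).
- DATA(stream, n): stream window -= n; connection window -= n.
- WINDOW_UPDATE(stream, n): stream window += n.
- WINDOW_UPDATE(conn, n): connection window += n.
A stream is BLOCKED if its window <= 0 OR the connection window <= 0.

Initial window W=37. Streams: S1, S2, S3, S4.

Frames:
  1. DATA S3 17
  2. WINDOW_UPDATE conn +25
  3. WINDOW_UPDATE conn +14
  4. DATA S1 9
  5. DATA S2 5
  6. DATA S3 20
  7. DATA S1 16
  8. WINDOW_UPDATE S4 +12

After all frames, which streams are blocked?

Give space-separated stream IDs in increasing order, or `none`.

Op 1: conn=20 S1=37 S2=37 S3=20 S4=37 blocked=[]
Op 2: conn=45 S1=37 S2=37 S3=20 S4=37 blocked=[]
Op 3: conn=59 S1=37 S2=37 S3=20 S4=37 blocked=[]
Op 4: conn=50 S1=28 S2=37 S3=20 S4=37 blocked=[]
Op 5: conn=45 S1=28 S2=32 S3=20 S4=37 blocked=[]
Op 6: conn=25 S1=28 S2=32 S3=0 S4=37 blocked=[3]
Op 7: conn=9 S1=12 S2=32 S3=0 S4=37 blocked=[3]
Op 8: conn=9 S1=12 S2=32 S3=0 S4=49 blocked=[3]

Answer: S3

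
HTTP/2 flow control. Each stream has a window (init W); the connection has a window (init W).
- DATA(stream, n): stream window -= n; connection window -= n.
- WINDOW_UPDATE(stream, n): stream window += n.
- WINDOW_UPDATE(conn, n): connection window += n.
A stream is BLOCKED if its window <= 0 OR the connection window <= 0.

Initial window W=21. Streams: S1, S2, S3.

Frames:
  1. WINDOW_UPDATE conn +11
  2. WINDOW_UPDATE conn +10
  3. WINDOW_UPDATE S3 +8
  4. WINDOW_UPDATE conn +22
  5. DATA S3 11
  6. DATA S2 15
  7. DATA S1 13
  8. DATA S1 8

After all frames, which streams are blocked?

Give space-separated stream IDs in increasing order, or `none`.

Answer: S1

Derivation:
Op 1: conn=32 S1=21 S2=21 S3=21 blocked=[]
Op 2: conn=42 S1=21 S2=21 S3=21 blocked=[]
Op 3: conn=42 S1=21 S2=21 S3=29 blocked=[]
Op 4: conn=64 S1=21 S2=21 S3=29 blocked=[]
Op 5: conn=53 S1=21 S2=21 S3=18 blocked=[]
Op 6: conn=38 S1=21 S2=6 S3=18 blocked=[]
Op 7: conn=25 S1=8 S2=6 S3=18 blocked=[]
Op 8: conn=17 S1=0 S2=6 S3=18 blocked=[1]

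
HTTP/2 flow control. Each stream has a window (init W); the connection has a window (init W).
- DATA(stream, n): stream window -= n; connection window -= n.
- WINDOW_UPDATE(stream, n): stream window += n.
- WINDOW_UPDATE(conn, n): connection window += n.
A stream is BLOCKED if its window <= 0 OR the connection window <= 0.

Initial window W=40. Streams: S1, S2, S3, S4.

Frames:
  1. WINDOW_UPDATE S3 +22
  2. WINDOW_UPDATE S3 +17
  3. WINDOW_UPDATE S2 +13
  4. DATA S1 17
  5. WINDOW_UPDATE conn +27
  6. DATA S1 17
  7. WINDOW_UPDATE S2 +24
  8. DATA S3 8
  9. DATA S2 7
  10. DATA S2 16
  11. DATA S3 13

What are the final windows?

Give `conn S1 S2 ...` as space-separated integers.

Answer: -11 6 54 58 40

Derivation:
Op 1: conn=40 S1=40 S2=40 S3=62 S4=40 blocked=[]
Op 2: conn=40 S1=40 S2=40 S3=79 S4=40 blocked=[]
Op 3: conn=40 S1=40 S2=53 S3=79 S4=40 blocked=[]
Op 4: conn=23 S1=23 S2=53 S3=79 S4=40 blocked=[]
Op 5: conn=50 S1=23 S2=53 S3=79 S4=40 blocked=[]
Op 6: conn=33 S1=6 S2=53 S3=79 S4=40 blocked=[]
Op 7: conn=33 S1=6 S2=77 S3=79 S4=40 blocked=[]
Op 8: conn=25 S1=6 S2=77 S3=71 S4=40 blocked=[]
Op 9: conn=18 S1=6 S2=70 S3=71 S4=40 blocked=[]
Op 10: conn=2 S1=6 S2=54 S3=71 S4=40 blocked=[]
Op 11: conn=-11 S1=6 S2=54 S3=58 S4=40 blocked=[1, 2, 3, 4]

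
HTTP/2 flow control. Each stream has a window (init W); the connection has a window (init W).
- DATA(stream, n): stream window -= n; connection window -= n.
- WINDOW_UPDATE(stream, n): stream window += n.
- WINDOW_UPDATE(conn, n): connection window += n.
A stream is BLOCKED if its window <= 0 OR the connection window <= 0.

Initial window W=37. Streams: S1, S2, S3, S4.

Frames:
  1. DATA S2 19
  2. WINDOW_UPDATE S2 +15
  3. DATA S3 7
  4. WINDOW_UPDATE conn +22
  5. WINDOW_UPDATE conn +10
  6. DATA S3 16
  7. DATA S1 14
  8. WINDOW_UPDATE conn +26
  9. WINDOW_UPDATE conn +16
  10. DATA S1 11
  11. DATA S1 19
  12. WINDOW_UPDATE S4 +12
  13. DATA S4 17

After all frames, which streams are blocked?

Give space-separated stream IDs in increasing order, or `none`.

Op 1: conn=18 S1=37 S2=18 S3=37 S4=37 blocked=[]
Op 2: conn=18 S1=37 S2=33 S3=37 S4=37 blocked=[]
Op 3: conn=11 S1=37 S2=33 S3=30 S4=37 blocked=[]
Op 4: conn=33 S1=37 S2=33 S3=30 S4=37 blocked=[]
Op 5: conn=43 S1=37 S2=33 S3=30 S4=37 blocked=[]
Op 6: conn=27 S1=37 S2=33 S3=14 S4=37 blocked=[]
Op 7: conn=13 S1=23 S2=33 S3=14 S4=37 blocked=[]
Op 8: conn=39 S1=23 S2=33 S3=14 S4=37 blocked=[]
Op 9: conn=55 S1=23 S2=33 S3=14 S4=37 blocked=[]
Op 10: conn=44 S1=12 S2=33 S3=14 S4=37 blocked=[]
Op 11: conn=25 S1=-7 S2=33 S3=14 S4=37 blocked=[1]
Op 12: conn=25 S1=-7 S2=33 S3=14 S4=49 blocked=[1]
Op 13: conn=8 S1=-7 S2=33 S3=14 S4=32 blocked=[1]

Answer: S1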